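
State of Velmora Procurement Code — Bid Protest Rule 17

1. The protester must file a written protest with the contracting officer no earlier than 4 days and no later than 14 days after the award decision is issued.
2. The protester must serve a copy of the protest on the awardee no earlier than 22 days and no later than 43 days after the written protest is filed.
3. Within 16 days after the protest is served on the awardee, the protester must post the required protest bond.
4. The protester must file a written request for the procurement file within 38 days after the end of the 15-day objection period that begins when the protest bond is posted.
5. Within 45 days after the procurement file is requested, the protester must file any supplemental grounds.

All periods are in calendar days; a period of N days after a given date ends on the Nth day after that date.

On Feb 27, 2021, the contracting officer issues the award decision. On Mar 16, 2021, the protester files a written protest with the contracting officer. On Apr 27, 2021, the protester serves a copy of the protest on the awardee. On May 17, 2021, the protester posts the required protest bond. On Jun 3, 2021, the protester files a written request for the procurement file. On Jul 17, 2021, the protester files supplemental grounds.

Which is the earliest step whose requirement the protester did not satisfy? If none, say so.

Step 1

Step 1 — 4 and 14 days from Feb 27, 2021 (when the award decision is issued) are Mar 3, 2021 and Mar 13, 2021 respectively; done Mar 16, 2021 — 3 days after the window closed.
That is the first point of non-compliance.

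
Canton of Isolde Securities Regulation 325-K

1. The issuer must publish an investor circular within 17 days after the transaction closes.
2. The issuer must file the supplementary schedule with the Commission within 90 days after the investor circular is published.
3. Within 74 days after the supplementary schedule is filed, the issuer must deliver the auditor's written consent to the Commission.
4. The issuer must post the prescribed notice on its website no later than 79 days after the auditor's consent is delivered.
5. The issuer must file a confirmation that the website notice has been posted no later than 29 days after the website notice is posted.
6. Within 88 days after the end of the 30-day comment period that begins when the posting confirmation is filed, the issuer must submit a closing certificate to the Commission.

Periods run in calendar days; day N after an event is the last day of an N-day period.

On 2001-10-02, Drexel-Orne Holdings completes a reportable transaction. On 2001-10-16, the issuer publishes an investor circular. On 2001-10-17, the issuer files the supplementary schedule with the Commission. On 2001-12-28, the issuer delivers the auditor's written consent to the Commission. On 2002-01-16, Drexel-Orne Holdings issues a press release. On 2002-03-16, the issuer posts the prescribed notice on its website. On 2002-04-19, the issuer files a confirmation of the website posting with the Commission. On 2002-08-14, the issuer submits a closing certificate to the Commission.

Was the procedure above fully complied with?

Step 1: 17 days after 2001-10-02 (when the transaction closes) is 2001-10-19; 2001-10-16 is within that limit.
Step 2: 90 days after 2001-10-16 (when the investor circular is published) is 2002-01-14; done 2001-10-17 — timely.
Step 3: 74 days after 2001-10-17 (when the supplementary schedule is filed) is 2001-12-30; completed 2001-12-28, before the deadline.
Step 4: 79 days after 2001-12-28 (when the auditor's consent is delivered) is 2002-03-17; done 2002-03-16 — timely.
Step 5: 29 days after 2002-03-16 (when the website notice is posted) is 2002-04-14; done 2002-04-19 — 5 days late.
The procedure was therefore not followed at step 5.

No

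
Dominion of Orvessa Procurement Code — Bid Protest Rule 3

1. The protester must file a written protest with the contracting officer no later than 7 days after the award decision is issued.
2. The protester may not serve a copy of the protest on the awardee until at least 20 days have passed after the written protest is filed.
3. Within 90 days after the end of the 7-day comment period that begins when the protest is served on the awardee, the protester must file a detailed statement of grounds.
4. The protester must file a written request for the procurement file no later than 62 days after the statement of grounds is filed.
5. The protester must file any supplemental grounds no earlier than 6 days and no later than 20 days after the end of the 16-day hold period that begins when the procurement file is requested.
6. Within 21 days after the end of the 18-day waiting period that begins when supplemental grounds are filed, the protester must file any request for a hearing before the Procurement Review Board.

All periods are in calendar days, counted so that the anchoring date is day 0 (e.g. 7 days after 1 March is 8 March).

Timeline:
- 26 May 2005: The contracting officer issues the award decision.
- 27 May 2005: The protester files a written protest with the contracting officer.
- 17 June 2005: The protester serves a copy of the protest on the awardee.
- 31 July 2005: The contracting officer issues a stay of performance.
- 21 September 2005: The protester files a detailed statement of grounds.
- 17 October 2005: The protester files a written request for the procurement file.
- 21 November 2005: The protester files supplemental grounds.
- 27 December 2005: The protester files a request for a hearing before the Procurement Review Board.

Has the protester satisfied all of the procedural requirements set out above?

Step 1: 7 days after 26 May 2005 (when the award decision is issued) is 2 June 2005; done 27 May 2005 — timely.
Step 2: the earliest permitted date is 20 days after 27 May 2005 (when the written protest is filed), i.e. 16 June 2005; done 17 June 2005, after the minimum wait.
Step 3: 90 days after 24 June 2005 (end of the 7-day comment period, which began when the protest is served on the awardee on 17 June 2005) is 22 September 2005; 21 September 2005 is within that limit.
Step 4: 62 days after 21 September 2005 (when the statement of grounds is filed) is 22 November 2005; 17 October 2005 is within that limit.
Step 5: the window is 6–20 days after 2 November 2005 (end of the 16-day hold period, which began when the procurement file is requested on 17 October 2005), so 8 November 2005 through 22 November 2005; 21 November 2005 falls inside that range.
Step 6: 21 days after 9 December 2005 (end of the 18-day waiting period, which began when supplemental grounds are filed on 21 November 2005) is 30 December 2005; 27 December 2005 is within that limit.

Yes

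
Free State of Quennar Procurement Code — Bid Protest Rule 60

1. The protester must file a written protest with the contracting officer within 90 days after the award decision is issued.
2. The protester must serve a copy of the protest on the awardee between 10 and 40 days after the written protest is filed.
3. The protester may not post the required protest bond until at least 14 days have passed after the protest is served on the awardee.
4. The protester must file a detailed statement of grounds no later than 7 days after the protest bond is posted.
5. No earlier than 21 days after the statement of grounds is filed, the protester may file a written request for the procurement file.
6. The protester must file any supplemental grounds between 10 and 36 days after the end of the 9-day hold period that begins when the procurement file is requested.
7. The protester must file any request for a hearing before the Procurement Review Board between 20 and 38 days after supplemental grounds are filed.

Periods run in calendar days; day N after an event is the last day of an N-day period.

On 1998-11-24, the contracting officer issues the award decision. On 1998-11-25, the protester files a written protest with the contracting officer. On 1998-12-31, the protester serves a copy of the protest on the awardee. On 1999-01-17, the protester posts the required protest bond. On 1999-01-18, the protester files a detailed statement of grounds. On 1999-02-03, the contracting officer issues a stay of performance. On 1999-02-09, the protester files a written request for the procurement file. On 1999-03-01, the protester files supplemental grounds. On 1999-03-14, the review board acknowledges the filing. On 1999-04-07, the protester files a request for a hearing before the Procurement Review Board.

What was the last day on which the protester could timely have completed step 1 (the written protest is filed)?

Step 1 runs from 1998-11-24, when the award decision is issued. 90 days after 1998-11-24 is 1999-02-22.

1999-02-22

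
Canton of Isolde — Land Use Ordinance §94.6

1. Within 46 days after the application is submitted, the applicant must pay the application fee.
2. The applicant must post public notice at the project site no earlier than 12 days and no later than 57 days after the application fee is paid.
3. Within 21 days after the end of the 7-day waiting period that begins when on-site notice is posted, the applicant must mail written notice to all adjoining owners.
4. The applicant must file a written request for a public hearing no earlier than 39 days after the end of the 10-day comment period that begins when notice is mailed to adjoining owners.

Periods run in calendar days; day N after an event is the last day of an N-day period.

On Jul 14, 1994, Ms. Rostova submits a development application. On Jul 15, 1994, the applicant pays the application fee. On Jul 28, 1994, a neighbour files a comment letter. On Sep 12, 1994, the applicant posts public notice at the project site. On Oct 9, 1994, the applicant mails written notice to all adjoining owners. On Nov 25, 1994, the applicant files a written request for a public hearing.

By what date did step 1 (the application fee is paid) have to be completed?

Aug 29, 1994

Step 1 runs from Jul 14, 1994, when the application is submitted. 46 days after Jul 14, 1994 is Aug 29, 1994.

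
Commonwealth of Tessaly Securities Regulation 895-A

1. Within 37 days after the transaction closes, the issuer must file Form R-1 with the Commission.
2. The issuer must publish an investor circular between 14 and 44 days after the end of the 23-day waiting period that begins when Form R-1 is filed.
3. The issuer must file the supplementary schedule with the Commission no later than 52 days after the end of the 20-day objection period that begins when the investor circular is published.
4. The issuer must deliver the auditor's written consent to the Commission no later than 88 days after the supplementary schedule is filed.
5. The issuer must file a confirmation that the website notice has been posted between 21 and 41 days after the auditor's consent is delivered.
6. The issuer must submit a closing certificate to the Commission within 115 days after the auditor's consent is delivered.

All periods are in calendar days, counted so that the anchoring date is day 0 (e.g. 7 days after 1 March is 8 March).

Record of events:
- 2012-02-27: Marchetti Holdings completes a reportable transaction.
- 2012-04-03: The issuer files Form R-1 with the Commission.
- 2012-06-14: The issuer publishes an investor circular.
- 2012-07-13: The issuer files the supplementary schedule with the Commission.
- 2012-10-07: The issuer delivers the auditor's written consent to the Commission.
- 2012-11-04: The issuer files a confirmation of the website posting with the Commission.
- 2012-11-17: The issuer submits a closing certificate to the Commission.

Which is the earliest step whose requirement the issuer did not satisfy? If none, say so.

Step 2

(1) due by 2012-02-27 + 37 days = 2012-04-04; completed 2012-04-03, before the deadline.
(2) the permitted window runs from 2012-04-26 + 14 = 2012-05-10 to 2012-04-26 + 44 = 2012-06-09; 2012-06-14 is 5 days past the end of the window.
The procedure was therefore not followed at step 2.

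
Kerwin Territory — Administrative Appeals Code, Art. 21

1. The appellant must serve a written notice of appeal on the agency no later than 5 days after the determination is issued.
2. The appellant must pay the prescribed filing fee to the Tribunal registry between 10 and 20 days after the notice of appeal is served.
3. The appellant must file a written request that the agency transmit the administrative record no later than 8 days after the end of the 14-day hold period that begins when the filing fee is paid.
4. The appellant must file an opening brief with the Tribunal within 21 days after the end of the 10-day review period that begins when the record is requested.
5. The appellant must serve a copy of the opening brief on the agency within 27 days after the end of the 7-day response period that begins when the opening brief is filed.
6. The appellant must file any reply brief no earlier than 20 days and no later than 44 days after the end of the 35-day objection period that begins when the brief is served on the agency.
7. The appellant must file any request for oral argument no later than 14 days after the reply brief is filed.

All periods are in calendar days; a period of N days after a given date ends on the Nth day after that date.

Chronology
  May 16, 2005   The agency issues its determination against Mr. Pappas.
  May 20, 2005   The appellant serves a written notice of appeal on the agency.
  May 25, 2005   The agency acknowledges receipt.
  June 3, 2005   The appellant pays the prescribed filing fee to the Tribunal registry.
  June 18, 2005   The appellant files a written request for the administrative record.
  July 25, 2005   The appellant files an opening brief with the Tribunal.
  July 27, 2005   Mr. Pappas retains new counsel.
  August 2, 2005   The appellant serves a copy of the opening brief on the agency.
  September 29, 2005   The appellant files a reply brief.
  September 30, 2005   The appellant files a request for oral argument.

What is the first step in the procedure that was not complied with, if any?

Step 4

Step 1 — counting 5 days from May 16, 2005 (when the determination is issued) gives a deadline of May 21, 2005; done May 20, 2005 — timely.
Step 2 — 10 and 20 days from May 20, 2005 (when the notice of appeal is served) are May 30, 2005 and June 9, 2005 respectively; done June 3, 2005 — within the window.
Step 3 — counting 8 days from June 17, 2005 (end of the 14-day hold period, which began when the filing fee is paid on June 3, 2005) gives a deadline of June 25, 2005; done June 18, 2005 — timely.
Step 4 — counting 21 days from June 28, 2005 (end of the 10-day review period, which began when the record is requested on June 18, 2005) gives a deadline of July 19, 2005; done July 25, 2005 — 6 days late.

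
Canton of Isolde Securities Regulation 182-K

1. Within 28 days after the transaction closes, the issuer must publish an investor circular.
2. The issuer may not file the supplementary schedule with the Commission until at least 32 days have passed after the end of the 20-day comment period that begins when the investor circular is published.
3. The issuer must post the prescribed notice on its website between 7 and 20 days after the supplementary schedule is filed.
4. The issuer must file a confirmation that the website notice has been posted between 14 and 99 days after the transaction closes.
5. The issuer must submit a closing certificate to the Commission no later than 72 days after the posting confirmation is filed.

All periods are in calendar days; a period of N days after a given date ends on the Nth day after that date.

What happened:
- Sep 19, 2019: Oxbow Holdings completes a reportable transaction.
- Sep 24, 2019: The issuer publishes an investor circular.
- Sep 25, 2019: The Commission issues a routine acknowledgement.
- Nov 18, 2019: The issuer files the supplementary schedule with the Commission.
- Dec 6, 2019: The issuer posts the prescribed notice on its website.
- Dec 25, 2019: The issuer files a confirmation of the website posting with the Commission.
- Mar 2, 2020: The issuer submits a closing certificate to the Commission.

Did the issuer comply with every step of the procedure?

(1) due by Sep 19, 2019 + 28 days = Oct 17, 2019; completed Sep 24, 2019, before the deadline.
(2) permitted from Oct 14, 2019 + 32 days = Nov 15, 2019 onward; done Nov 18, 2019, after the minimum wait.
(3) the permitted window runs from Nov 18, 2019 + 7 = Nov 25, 2019 to Nov 18, 2019 + 20 = Dec 8, 2019; done Dec 6, 2019, which is between those dates.
(4) the permitted window runs from Sep 19, 2019 + 14 = Oct 3, 2019 to Sep 19, 2019 + 99 = Dec 27, 2019; Dec 25, 2019 falls inside that range.
(5) due by Dec 25, 2019 + 72 days = Mar 6, 2020; Mar 2, 2020 is within that limit.

Yes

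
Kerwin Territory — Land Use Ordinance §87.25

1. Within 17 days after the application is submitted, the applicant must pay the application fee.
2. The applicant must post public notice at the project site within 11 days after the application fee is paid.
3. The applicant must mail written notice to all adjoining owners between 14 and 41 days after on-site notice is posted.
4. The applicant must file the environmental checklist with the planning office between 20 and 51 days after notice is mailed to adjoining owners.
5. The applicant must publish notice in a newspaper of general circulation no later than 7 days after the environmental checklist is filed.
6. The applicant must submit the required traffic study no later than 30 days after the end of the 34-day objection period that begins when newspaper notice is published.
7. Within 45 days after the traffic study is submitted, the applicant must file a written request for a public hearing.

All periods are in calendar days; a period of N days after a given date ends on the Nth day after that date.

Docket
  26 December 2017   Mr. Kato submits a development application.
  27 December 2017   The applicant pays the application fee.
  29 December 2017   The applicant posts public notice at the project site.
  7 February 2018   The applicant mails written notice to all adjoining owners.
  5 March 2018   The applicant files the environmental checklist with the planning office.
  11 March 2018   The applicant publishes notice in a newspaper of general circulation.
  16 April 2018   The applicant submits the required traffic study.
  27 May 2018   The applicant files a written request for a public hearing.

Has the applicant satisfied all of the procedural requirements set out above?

Yes

(1) due by 26 December 2017 + 17 days = 12 January 2018; completed 27 December 2017, before the deadline.
(2) due by 27 December 2017 + 11 days = 7 January 2018; done 29 December 2017 — timely.
(3) the permitted window runs from 29 December 2017 + 14 = 12 January 2018 to 29 December 2017 + 41 = 8 February 2018; done 7 February 2018 — within the window.
(4) the permitted window runs from 7 February 2018 + 20 = 27 February 2018 to 7 February 2018 + 51 = 30 March 2018; done 5 March 2018, which is between those dates.
(5) due by 5 March 2018 + 7 days = 12 March 2018; 11 March 2018 is within that limit.
(6) due by 14 April 2018 + 30 days = 14 May 2018; completed 16 April 2018, before the deadline.
(7) due by 16 April 2018 + 45 days = 31 May 2018; completed 27 May 2018, before the deadline.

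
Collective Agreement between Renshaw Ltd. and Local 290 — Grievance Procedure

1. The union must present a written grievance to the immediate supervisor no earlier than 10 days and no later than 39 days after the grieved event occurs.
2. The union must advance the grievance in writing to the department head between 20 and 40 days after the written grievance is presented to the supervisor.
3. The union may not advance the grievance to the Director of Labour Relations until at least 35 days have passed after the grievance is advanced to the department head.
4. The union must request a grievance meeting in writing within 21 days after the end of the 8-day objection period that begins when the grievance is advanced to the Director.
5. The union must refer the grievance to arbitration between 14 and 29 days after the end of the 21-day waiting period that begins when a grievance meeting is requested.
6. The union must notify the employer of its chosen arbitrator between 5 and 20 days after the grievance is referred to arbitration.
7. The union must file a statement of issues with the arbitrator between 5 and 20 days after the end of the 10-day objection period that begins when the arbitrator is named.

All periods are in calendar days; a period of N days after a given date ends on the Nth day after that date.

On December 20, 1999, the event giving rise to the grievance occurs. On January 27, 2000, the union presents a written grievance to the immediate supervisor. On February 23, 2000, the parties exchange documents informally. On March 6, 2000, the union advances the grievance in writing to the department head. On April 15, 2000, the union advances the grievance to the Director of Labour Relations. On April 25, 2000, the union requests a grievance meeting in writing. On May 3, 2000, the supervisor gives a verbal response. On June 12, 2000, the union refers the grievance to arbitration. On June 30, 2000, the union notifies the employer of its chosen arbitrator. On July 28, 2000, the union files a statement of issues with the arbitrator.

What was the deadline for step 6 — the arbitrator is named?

July 2, 2000

Step 6 runs from June 12, 2000, when the grievance is referred to arbitration. The window is 5–20 days after June 12, 2000; it closes on July 2, 2000.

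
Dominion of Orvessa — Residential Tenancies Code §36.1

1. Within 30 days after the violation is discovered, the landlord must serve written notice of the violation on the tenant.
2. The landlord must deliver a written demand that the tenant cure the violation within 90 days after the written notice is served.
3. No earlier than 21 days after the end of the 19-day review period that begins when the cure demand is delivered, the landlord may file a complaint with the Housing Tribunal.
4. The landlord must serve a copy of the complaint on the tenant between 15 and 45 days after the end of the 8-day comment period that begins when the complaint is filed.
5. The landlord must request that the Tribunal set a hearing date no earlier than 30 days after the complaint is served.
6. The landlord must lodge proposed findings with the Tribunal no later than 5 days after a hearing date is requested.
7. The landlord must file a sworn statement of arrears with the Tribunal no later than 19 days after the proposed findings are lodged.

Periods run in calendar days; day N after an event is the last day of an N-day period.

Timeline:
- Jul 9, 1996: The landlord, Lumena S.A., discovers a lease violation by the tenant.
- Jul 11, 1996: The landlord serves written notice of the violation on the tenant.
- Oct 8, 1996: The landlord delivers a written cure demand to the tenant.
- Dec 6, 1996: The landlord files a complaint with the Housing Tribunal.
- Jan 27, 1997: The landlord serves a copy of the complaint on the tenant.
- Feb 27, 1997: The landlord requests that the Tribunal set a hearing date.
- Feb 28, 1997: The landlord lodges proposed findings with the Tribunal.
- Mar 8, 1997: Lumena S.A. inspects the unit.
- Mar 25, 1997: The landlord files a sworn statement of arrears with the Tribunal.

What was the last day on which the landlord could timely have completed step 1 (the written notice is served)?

Aug 8, 1996

Step 1 runs from Jul 9, 1996, when the violation is discovered. 30 days after Jul 9, 1996 is Aug 8, 1996.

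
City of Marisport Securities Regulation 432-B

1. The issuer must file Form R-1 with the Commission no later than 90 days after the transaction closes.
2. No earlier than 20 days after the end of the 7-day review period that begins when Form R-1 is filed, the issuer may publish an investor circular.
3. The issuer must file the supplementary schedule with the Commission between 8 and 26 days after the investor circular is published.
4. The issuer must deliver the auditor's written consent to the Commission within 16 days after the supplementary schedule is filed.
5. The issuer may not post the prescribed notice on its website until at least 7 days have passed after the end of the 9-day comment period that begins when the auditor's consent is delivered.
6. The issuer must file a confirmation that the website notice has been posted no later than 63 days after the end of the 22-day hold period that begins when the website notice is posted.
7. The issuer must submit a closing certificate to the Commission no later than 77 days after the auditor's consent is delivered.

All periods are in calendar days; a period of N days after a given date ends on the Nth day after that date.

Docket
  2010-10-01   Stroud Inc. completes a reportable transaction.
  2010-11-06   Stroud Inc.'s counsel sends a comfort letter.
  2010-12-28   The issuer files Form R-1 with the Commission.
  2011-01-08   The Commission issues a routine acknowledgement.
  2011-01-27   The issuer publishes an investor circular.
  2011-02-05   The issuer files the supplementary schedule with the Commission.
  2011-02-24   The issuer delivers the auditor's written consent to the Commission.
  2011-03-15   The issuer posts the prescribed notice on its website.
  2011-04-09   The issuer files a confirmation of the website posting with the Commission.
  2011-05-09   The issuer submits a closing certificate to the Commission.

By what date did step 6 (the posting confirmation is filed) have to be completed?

The website notice is posted on 2011-03-15; the 22-day hold period therefore ends 2011-04-06, and step 6 runs from that date. 63 days after 2011-04-06 is 2011-06-08.

2011-06-08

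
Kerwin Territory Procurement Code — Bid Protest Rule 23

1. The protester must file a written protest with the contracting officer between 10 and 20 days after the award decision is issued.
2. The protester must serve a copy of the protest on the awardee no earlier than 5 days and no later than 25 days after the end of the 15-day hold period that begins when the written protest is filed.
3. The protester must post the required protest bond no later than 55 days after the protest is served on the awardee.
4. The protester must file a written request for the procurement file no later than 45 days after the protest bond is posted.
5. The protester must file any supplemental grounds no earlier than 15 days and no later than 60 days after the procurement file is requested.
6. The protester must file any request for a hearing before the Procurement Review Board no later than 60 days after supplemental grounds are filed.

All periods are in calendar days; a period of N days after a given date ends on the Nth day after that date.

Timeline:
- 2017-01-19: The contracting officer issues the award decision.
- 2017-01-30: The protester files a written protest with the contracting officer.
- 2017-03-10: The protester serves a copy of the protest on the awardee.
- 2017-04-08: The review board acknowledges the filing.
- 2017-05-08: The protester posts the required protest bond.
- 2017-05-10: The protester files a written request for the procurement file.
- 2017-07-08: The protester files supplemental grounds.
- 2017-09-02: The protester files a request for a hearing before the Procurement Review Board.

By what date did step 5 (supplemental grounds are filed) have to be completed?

Step 5 runs from 2017-05-10, when the procurement file is requested. The window is 15–60 days after 2017-05-10; it closes on 2017-07-09.

2017-07-09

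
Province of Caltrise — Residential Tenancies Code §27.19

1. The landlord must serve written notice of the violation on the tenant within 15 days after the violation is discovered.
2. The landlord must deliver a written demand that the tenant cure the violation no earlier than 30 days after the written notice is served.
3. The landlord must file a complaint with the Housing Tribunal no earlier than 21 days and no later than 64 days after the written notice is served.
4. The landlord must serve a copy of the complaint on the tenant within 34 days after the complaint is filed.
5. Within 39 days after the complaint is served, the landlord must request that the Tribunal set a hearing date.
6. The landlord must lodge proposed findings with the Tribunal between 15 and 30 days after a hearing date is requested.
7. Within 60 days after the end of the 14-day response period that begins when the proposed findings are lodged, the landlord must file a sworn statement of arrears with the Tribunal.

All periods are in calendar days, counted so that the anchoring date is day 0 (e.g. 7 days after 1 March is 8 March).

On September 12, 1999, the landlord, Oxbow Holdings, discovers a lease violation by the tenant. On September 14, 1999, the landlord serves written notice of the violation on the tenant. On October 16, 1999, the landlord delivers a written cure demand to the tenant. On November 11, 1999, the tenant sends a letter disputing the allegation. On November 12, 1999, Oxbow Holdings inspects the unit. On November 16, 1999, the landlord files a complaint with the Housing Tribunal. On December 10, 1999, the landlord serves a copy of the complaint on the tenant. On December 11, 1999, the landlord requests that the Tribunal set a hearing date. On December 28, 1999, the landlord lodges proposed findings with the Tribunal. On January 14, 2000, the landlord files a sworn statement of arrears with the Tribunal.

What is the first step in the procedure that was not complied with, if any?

None — every step was satisfied

Step 1 — counting 15 days from September 12, 1999 (when the violation is discovered) gives a deadline of September 27, 1999; September 14, 1999 is within that limit.
Step 2 — must wait 30 days from September 14, 1999 (when the written notice is served), so not before October 14, 1999; done October 16, 1999, after the minimum wait.
Step 3 — 21 and 64 days from September 14, 1999 (when the written notice is served) are October 5, 1999 and November 17, 1999 respectively; done November 16, 1999, which is between those dates.
Step 4 — counting 34 days from November 16, 1999 (when the complaint is filed) gives a deadline of December 20, 1999; December 10, 1999 is within that limit.
Step 5 — counting 39 days from December 10, 1999 (when the complaint is served) gives a deadline of January 18, 2000; done December 11, 1999 — timely.
Step 6 — 15 and 30 days from December 11, 1999 (when a hearing date is requested) are December 26, 1999 and January 10, 2000 respectively; done December 28, 1999, which is between those dates.
Step 7 — counting 60 days from January 11, 2000 (end of the 14-day response period, which began when the proposed findings are lodged on December 28, 1999) gives a deadline of March 11, 2000; done January 14, 2000 — timely.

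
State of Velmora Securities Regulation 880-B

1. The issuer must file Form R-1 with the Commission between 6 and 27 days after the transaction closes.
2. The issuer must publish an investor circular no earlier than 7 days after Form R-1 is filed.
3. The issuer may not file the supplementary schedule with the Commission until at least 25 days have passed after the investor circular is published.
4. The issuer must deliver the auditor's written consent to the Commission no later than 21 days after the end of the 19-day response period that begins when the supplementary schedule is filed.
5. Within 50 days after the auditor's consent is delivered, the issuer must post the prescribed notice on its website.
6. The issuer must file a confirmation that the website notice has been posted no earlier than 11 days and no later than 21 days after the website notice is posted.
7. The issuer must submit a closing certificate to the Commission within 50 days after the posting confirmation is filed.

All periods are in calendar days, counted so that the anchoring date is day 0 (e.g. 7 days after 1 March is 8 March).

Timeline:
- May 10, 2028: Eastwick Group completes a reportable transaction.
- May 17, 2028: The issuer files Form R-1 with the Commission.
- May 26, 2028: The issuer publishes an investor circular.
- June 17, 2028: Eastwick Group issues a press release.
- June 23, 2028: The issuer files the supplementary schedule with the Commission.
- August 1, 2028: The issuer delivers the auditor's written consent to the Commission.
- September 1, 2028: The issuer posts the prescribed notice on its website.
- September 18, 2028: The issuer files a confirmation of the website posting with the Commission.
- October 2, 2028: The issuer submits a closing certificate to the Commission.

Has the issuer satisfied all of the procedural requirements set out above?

Step 1 — 6 and 27 days from May 10, 2028 (when the transaction closes) are May 16, 2028 and June 6, 2028 respectively; May 17, 2028 falls inside that range.
Step 2 — must wait 7 days from May 17, 2028 (when Form R-1 is filed), so not before May 24, 2028; done May 26, 2028, after the minimum wait.
Step 3 — must wait 25 days from May 26, 2028 (when the investor circular is published), so not before June 20, 2028; June 23, 2028 is on or after that date.
Step 4 — counting 21 days from July 12, 2028 (end of the 19-day response period, which began when the supplementary schedule is filed on June 23, 2028) gives a deadline of August 2, 2028; done August 1, 2028 — timely.
Step 5 — counting 50 days from August 1, 2028 (when the auditor's consent is delivered) gives a deadline of September 20, 2028; done September 1, 2028 — timely.
Step 6 — 11 and 21 days from September 1, 2028 (when the website notice is posted) are September 12, 2028 and September 22, 2028 respectively; September 18, 2028 falls inside that range.
Step 7 — counting 50 days from September 18, 2028 (when the posting confirmation is filed) gives a deadline of November 7, 2028; completed October 2, 2028, before the deadline.

Yes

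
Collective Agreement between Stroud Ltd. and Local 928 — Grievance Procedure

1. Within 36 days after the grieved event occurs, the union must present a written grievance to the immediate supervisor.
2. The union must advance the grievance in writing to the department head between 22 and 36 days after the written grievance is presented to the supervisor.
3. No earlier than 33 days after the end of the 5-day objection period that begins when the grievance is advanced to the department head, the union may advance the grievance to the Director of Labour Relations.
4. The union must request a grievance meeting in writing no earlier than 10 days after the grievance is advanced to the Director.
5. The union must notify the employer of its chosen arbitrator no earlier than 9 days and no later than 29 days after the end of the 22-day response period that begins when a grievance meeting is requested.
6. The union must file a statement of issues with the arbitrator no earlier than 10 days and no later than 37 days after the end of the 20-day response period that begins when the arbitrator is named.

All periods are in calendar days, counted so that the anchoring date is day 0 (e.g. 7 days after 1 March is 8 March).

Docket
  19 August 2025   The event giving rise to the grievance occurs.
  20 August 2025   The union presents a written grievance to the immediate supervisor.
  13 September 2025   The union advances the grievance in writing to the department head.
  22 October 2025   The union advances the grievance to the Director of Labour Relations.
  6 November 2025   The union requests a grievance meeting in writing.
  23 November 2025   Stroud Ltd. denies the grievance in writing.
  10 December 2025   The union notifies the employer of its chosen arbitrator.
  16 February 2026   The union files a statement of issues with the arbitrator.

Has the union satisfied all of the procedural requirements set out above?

No

Step 1: 36 days after 19 August 2025 (when the grieved event occurs) is 24 September 2025; 20 August 2025 is within that limit.
Step 2: the window is 22–36 days after 20 August 2025 (when the written grievance is presented to the supervisor), so 11 September 2025 through 25 September 2025; 13 September 2025 falls inside that range.
Step 3: the earliest permitted date is 33 days after 18 September 2025 (end of the 5-day objection period, which began when the grievance is advanced to the department head on 13 September 2025), i.e. 21 October 2025; done 22 October 2025 — permitted.
Step 4: the earliest permitted date is 10 days after 22 October 2025 (when the grievance is advanced to the Director), i.e. 1 November 2025; done 6 November 2025 — permitted.
Step 5: the window is 9–29 days after 28 November 2025 (end of the 22-day response period, which began when a grievance meeting is requested on 6 November 2025), so 7 December 2025 through 27 December 2025; 10 December 2025 falls inside that range.
Step 6: the window is 10–37 days after 30 December 2025 (end of the 20-day response period, which began when the arbitrator is named on 10 December 2025), so 9 January 2026 through 5 February 2026; 16 February 2026 is 11 days past the end of the window.
No need to go further; step 6 was not satisfied.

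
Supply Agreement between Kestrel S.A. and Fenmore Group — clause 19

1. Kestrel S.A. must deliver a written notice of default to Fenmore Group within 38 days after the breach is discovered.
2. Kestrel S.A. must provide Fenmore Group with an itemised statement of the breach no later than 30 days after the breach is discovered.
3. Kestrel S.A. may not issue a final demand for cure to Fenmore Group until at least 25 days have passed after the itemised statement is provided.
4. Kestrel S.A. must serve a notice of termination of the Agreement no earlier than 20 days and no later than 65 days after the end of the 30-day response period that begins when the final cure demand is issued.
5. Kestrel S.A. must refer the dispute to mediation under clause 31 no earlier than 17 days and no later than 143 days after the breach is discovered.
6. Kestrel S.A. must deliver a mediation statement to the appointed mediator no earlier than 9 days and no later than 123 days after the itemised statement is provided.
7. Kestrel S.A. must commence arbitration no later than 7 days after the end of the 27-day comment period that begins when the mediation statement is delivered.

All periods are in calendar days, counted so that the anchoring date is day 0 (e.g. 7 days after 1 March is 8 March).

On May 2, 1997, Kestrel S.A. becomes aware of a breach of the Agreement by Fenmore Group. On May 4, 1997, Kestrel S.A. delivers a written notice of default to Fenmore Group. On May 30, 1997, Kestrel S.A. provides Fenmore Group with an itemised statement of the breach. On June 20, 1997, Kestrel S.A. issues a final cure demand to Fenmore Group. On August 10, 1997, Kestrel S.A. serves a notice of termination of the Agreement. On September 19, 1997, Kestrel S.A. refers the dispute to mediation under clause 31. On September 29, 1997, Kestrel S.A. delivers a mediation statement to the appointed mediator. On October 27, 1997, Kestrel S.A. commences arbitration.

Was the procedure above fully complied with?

No

Step 1: 38 days after May 2, 1997 (when the breach is discovered) is June 9, 1997; completed May 4, 1997, before the deadline.
Step 2: 30 days after May 2, 1997 (when the breach is discovered) is June 1, 1997; done May 30, 1997 — timely.
Step 3: the earliest permitted date is 25 days after May 30, 1997 (when the itemised statement is provided), i.e. June 24, 1997; done June 20, 1997 — 4 days too early.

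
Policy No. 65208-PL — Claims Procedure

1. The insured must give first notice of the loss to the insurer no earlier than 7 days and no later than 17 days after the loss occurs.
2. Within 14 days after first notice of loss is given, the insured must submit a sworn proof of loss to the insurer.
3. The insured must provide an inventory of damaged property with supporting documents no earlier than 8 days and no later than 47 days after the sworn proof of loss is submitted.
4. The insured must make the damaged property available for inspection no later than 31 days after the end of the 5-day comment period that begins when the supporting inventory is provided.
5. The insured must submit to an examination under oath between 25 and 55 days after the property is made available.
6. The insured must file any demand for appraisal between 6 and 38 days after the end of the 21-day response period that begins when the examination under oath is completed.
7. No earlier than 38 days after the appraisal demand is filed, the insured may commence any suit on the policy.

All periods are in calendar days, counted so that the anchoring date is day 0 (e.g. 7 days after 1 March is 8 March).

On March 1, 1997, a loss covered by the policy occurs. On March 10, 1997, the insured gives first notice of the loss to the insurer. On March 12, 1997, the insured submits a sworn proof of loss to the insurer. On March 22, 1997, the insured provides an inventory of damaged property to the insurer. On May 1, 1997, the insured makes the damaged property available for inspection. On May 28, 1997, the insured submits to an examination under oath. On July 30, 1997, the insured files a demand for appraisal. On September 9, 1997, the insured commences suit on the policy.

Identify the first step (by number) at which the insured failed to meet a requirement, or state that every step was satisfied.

Step 4

Step 1: the window is 7–17 days after March 1, 1997 (when the loss occurs), so March 8, 1997 through March 18, 1997; done March 10, 1997 — within the window.
Step 2: 14 days after March 10, 1997 (when first notice of loss is given) is March 24, 1997; done March 12, 1997 — timely.
Step 3: the window is 8–47 days after March 12, 1997 (when the sworn proof of loss is submitted), so March 20, 1997 through April 28, 1997; done March 22, 1997, which is between those dates.
Step 4: 31 days after March 27, 1997 (end of the 5-day comment period, which began when the supporting inventory is provided on March 22, 1997) is April 27, 1997; not done until May 1, 1997, 4 days after the deadline.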